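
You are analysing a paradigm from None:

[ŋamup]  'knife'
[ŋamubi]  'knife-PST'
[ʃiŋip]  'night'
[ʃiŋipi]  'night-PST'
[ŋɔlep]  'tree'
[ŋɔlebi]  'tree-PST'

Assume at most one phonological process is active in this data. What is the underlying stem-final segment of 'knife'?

In [ŋamup] and [ŋamubi] the final segment of 'knife' alternates: [p] ~ [b].
The stem 'night' ([ʃiŋip], [ʃiŋipi]) shows [p] unchanged in both environments, so [p] cannot be basic with [b] derived before the PST suffix.
The alternation reflects word-final obstruent devoicing: voiced obstruents become voiceless word-finally. /b/ is underlying.

/b/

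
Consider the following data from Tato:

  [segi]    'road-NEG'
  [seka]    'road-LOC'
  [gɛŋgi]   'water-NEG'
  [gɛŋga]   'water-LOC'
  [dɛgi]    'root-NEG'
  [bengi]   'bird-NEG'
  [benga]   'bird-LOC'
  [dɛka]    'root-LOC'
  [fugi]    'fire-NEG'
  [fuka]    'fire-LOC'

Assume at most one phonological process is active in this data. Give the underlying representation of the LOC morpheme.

/-ka/

The LOC morpheme has two allomorphs, [-ga] and [-ka].
By contrast the NEG suffix keeps its initial [g] throughout — that segment must be underlying.
So the underlying form is /-ka/, and voiceless stops become voiced after a nasal.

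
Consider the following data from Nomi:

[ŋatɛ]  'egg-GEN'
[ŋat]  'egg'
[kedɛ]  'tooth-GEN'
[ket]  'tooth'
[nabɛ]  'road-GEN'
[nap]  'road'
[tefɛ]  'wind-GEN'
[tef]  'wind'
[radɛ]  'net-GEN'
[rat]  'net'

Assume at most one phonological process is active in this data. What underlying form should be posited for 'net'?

In [radɛ] and [rat] the final segment of 'net' alternates: [d] ~ [t].
But 'egg' keeps [t] in both environments ([ŋatɛ], [ŋat]), so there is no rule changing /t/ to [d] before the GEN suffix.
Therefore /d/ is basic and [t] is derived by word-final obstruent devoicing (voiced obstruents become voiceless word-finally).
So 'net' = /rad/.

/rad/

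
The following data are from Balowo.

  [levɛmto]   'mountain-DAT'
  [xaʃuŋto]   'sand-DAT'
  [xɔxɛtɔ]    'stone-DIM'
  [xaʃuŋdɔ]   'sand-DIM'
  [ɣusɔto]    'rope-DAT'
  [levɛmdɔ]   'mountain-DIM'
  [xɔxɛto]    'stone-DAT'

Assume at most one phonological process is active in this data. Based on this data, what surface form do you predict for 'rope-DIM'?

[ɣusɔtɔ]

The DIM morpheme has two allomorphs, [-dɔ] and [-tɔ].
By contrast the DAT suffix keeps its initial [t] throughout — that segment must be underlying.
The DIM suffix is therefore /-dɔ/ underlyingly, with post-vocalic devoicing: voiced stops become voiceless after a vowel.
After 'rope', which ends in a vowel, the suffix surfaces as [-tɔ], giving [ɣusɔtɔ].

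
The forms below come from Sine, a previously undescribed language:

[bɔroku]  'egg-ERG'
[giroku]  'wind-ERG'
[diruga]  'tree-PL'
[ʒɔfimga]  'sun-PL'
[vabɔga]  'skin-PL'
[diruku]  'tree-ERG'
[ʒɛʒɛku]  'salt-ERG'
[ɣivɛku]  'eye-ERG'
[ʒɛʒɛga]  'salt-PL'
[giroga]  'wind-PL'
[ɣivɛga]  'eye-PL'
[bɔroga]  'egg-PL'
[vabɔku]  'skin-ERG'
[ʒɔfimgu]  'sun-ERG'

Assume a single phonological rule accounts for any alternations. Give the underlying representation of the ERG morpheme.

/-ku/

The ERG morpheme has two allomorphs, [-gu] and [-ku].
By contrast the PL suffix keeps its initial [g] throughout — that segment must be underlying.
So the underlying form is /-ku/, and voiceless stops become voiced after a nasal.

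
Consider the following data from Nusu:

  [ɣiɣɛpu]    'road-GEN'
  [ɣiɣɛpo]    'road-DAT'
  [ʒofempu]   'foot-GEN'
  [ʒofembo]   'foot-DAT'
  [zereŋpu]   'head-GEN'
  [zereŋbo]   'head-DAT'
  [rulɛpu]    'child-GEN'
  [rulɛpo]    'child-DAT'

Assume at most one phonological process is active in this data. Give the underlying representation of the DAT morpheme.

The DAT morpheme has two allomorphs, [-bo] and [-po].
By contrast the GEN suffix keeps its initial [p] throughout — that segment must be underlying.
The DAT suffix is therefore /-bo/ underlyingly, with post-vocalic devoicing: voiced stops become voiceless after a vowel.

/-bo/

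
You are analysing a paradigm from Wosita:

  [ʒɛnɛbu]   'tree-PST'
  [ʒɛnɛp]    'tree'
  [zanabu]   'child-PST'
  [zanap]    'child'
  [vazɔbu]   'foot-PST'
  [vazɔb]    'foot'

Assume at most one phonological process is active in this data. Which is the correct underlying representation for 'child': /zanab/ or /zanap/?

/zanap/

The stem for 'child' ends in [b] in [zanabu] but [p] in [zanap].
The stem 'foot' ([vazɔbu], [vazɔb]) shows [b] unchanged in both environments, so [b] cannot be basic with [p] derived in isolation.
The underlying segment must be /p/; voiceless stops become voiced between vowels, yielding [b] there.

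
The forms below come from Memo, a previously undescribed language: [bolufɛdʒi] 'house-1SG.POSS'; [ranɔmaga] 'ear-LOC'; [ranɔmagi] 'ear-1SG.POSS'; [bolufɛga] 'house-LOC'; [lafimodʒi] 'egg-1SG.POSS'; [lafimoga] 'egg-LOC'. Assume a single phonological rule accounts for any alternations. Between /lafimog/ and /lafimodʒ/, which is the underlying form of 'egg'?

/lafimodʒ/

The stem for 'egg' ends in [dʒ] in [lafimodʒi] but [g] in [lafimoga].
The stem 'ear' ([ranɔmagi], [ranɔmaga]) shows [g] unchanged in both environments, so [g] cannot be basic with [dʒ] derived before the 1SG.POSS suffix.
The underlying segment must be /dʒ/; palato-alveolar /dʒ/ becomes [g] when no front vowel follows, yielding [g] there.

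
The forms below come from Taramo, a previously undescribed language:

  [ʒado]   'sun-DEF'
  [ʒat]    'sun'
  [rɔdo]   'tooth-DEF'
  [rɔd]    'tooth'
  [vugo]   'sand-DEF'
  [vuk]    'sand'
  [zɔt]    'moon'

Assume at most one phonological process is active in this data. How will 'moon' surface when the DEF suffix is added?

The root 'sun' surfaces as [ʒado] and [ʒat], with a stem-final [d] ~ [t] alternation.
Compare 'tooth', with invariant [d] in [rɔdo] and [rɔd]: an analysis with underlying /d/ and a rule producing [t] in isolation would wrongly predict alternation here too.
So /t/ is underlying, and a rule of intervocalic voicing — voiceless stops become voiced between vowels — gives [d].
The one attested form of 'moon', [zɔt], shows underlying /zɔt/. Applying the same rule between vowels gives [zɔdo].

[zɔdo]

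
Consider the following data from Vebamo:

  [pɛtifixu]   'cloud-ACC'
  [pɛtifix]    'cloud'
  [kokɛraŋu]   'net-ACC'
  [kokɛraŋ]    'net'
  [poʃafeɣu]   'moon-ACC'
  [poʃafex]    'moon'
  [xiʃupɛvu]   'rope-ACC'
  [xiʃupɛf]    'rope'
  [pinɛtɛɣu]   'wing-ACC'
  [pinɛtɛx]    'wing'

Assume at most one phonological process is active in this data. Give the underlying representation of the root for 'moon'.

The stem for 'moon' ends in [ɣ] in [poʃafeɣu] but [x] in [poʃafex].
Compare 'cloud', with invariant [x] in [pɛtifixu] and [pɛtifix]: an analysis with underlying /x/ and a rule producing [ɣ] before the ACC suffix would wrongly predict alternation here too.
So /ɣ/ is underlying, and a rule of word-final obstruent devoicing — voiced obstruents become voiceless word-finally — gives [x].

/poʃafeɣ/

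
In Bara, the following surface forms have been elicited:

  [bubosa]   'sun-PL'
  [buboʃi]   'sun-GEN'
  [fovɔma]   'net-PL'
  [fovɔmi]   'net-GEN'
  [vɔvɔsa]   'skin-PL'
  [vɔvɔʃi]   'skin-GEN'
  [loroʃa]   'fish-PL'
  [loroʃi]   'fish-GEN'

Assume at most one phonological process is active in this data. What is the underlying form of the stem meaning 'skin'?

/vɔvɔs/

The root 'skin' surfaces as [vɔvɔsa] and [vɔvɔʃi], with a stem-final [s] ~ [ʃ] alternation.
If /ʃ/ were underlying and a rule turned it into [s] before the PL suffix, 'fish' would also alternate; but it has [ʃ] in both [loroʃa] and [loroʃi].
Therefore /s/ is basic and [ʃ] is derived by palatalization before a front vowel (/s/ becomes palato-alveolar [ʃ] before a front vowel).
So 'skin' = /vɔvɔs/.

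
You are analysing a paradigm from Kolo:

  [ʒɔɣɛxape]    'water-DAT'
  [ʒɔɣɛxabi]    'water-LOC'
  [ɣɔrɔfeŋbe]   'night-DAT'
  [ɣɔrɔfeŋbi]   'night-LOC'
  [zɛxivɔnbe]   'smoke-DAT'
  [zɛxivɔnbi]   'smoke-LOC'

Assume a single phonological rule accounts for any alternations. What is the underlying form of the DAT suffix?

The DAT suffix surfaces as [-be] and [-pe], depending on the final segment of the stem.
By contrast the LOC suffix keeps its initial [b] throughout — that segment must be underlying.
The DAT suffix is therefore /-pe/ underlyingly, with post-nasal voicing: voiceless stops become voiced after a nasal.

/-pe/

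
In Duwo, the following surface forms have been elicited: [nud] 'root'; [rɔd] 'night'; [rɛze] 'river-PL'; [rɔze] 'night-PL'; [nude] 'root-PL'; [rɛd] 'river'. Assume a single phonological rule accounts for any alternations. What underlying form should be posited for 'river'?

The stem for 'river' ends in [z] in [rɛze] but [d] in [rɛd].
The stem 'root' ([nude], [nud]) shows [d] unchanged in both environments, so [d] cannot be basic with [z] derived before the PL suffix.
The alternation reflects word-final hardening: voiced fricatives become stops word-finally. /z/ is underlying.

/rɛz/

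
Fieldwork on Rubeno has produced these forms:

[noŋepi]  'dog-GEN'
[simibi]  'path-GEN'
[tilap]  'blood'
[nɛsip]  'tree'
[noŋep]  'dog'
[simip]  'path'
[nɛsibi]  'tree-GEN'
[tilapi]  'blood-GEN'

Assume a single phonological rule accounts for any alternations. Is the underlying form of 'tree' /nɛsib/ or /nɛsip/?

/nɛsib/

'tree' shows [p] ~ [b] at the end of the stem ([nɛsip] vs [nɛsibi]).
But 'dog' keeps [p] in both environments ([noŋep], [noŋepi]), so there is no rule changing /p/ to [b] before the GEN suffix.
So /b/ is underlying, and a rule of word-final obstruent devoicing — voiced obstruents become voiceless word-finally — gives [p].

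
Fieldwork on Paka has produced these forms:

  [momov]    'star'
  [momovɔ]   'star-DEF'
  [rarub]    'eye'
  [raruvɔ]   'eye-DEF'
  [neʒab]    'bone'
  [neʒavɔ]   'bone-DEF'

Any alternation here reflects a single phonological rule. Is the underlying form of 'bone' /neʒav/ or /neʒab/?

/neʒab/

The stem for 'bone' ends in [b] in [neʒab] but [v] in [neʒavɔ].
But 'star' keeps [v] in both environments ([momov], [momovɔ]), so there is no rule changing /v/ to [b] in isolation.
The alternation reflects intervocalic spirantization: voiced stops become fricatives between vowels. /b/ is underlying.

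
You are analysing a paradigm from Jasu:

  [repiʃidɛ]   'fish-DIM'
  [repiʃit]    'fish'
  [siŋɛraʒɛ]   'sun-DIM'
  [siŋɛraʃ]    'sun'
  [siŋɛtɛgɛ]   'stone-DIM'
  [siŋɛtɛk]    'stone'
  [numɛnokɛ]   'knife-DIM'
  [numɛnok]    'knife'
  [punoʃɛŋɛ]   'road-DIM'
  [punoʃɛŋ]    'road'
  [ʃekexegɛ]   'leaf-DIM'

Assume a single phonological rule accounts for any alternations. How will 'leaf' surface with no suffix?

'stone' shows [g] ~ [k] at the end of the stem ([siŋɛtɛgɛ] vs [siŋɛtɛk]).
The stem 'knife' ([numɛnokɛ], [numɛnok]) shows [k] unchanged in both environments, so [k] cannot be basic with [g] derived before the DIM suffix.
The alternation reflects word-final obstruent devoicing: voiced obstruents become voiceless word-finally. /g/ is underlying.
The one attested form of 'leaf', [ʃekexegɛ], shows underlying /ʃekexeg/. Applying the same rule word-finally gives [ʃekexek].

[ʃekexek]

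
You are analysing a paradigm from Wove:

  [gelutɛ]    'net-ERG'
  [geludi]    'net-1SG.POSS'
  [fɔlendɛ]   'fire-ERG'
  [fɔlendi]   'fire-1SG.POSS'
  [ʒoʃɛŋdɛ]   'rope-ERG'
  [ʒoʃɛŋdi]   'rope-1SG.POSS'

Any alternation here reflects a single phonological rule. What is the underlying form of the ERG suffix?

The ERG suffix surfaces as [-dɛ] and [-tɛ], depending on the final segment of the stem.
The 1SG.POSS suffix, which begins with [d], is invariant after every stem; so [d] is not altered by any rule here.
So the underlying form is /-tɛ/, and voiceless stops become voiced after a nasal.

/-tɛ/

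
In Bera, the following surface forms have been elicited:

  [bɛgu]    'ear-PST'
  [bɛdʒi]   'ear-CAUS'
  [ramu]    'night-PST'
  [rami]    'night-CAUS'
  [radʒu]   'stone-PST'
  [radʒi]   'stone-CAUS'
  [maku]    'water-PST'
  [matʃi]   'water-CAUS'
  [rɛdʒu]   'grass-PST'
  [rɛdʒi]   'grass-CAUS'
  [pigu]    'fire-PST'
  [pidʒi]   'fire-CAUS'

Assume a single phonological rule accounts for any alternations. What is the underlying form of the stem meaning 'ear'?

/bɛg/

'ear' shows [g] ~ [dʒ] at the end of the stem ([bɛgu] vs [bɛdʒi]).
The stem 'grass' ([rɛdʒu], [rɛdʒi]) shows [dʒ] unchanged in both environments, so [dʒ] cannot be basic with [g] derived before the PST suffix.
Therefore /g/ is basic and [dʒ] is derived by palatalization before a front vowel (/k/ and /g/ become palato-alveolar [tʃ] and [dʒ] before a front vowel).
The underlying form of 'ear' is therefore /bɛg/.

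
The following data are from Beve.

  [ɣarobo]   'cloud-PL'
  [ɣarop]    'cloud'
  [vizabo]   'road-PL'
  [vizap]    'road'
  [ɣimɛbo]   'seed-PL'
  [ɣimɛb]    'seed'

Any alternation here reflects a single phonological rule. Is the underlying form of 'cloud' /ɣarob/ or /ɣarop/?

In [ɣarobo] and [ɣarop] the final segment of 'cloud' alternates: [b] ~ [p].
Compare 'seed', with invariant [b] in [ɣimɛbo] and [ɣimɛb]: an analysis with underlying /b/ and a rule producing [p] in isolation would wrongly predict alternation here too.
The underlying segment must be /p/; voiceless stops become voiced between vowels, yielding [b] there.

/ɣarop/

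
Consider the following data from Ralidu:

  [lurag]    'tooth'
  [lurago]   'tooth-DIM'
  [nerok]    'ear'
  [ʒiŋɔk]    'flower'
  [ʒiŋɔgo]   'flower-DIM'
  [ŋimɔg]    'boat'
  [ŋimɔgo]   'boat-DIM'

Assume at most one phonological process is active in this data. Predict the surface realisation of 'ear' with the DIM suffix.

'flower' shows [k] ~ [g] at the end of the stem ([ʒiŋɔk] vs [ʒiŋɔgo]).
The stem 'boat' ([ŋimɔg], [ŋimɔgo]) shows [g] unchanged in both environments, so [g] cannot be basic with [k] derived in isolation.
Therefore /k/ is basic and [g] is derived by intervocalic voicing (voiceless stops become voiced between vowels).
From [nerok] the stem 'ear' is /nerok/; between vowels this yields [nerogo].

[nerogo]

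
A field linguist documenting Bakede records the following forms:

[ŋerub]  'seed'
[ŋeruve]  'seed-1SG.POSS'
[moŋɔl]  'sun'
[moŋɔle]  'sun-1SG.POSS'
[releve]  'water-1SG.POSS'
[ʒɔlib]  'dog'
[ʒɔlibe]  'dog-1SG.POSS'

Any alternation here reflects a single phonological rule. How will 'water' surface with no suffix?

[releb]

In [ŋerub] and [ŋeruve] the final segment of 'seed' alternates: [b] ~ [v].
Compare 'dog', with invariant [b] in [ʒɔlib] and [ʒɔlibe]: an analysis with underlying /b/ and a rule producing [v] before the 1SG.POSS suffix would wrongly predict alternation here too.
So /v/ is underlying, and a rule of word-final hardening — voiced fricatives become stops word-finally — gives [b].
The one attested form of 'water', [releve], shows underlying /relev/. Applying the same rule word-finally gives [releb].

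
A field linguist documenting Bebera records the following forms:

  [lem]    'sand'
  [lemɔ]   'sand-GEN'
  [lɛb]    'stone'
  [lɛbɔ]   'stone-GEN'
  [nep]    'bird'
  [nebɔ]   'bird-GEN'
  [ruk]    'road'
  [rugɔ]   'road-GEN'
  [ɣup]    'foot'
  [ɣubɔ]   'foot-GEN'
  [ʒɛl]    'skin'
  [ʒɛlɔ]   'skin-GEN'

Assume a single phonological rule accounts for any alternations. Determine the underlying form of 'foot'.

/ɣup/

In [ɣup] and [ɣubɔ] the final segment of 'foot' alternates: [p] ~ [b].
If /b/ were underlying and a rule turned it into [p] in isolation, 'stone' would also alternate; but it has [b] in both [lɛb] and [lɛbɔ].
So /p/ is underlying, and a rule of intervocalic voicing — voiceless stops become voiced between vowels — gives [b].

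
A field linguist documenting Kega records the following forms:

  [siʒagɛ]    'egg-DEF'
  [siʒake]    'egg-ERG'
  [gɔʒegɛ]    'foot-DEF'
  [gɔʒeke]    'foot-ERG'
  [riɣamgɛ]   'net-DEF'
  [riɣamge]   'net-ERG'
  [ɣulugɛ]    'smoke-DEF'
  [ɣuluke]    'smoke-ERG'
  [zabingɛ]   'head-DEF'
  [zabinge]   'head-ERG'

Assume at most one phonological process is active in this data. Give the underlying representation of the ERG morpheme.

/-ke/

The ERG morpheme has two allomorphs, [-ge] and [-ke].
The DEF suffix, which begins with [g], is invariant after every stem; so [g] is not altered by any rule here.
The ERG suffix is therefore /-ke/ underlyingly, with post-nasal voicing: voiceless stops become voiced after a nasal.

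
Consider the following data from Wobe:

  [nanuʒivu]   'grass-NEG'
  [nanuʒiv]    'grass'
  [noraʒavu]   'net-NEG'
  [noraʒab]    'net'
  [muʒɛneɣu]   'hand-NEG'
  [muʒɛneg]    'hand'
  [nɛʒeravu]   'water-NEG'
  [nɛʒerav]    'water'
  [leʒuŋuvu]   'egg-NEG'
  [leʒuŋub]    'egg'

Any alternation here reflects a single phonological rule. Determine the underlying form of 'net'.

/noraʒab/

In [noraʒavu] and [noraʒab] the final segment of 'net' alternates: [v] ~ [b].
But 'water' keeps [v] in both environments ([nɛʒeravu], [nɛʒerav]), so there is no rule changing /v/ to [b] in isolation.
So /b/ is underlying, and a rule of intervocalic spirantization — voiced stops become fricatives between vowels — gives [v].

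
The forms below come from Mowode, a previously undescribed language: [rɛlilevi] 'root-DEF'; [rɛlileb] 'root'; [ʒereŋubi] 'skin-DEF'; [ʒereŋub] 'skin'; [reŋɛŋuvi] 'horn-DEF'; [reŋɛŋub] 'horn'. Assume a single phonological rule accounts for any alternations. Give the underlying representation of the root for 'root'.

The stem for 'root' ends in [v] in [rɛlilevi] but [b] in [rɛlileb].
If /b/ were underlying and a rule turned it into [v] before the DEF suffix, 'skin' would also alternate; but it has [b] in both [ʒereŋubi] and [ʒereŋub].
So /v/ is underlying, and a rule of word-final hardening — voiced fricatives become stops word-finally — gives [b].
Hence 'root' is /rɛlilev/ underlyingly.

/rɛlilev/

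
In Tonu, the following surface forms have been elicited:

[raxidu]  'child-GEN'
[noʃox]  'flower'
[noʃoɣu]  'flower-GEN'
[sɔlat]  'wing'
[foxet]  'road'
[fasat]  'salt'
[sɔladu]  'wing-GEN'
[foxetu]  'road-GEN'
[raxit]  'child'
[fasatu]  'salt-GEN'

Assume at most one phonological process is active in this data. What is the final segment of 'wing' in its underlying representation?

The stem for 'wing' ends in [d] in [sɔladu] but [t] in [sɔlat].
Compare 'salt', with invariant [t] in [fasatu] and [fasat]: an analysis with underlying /t/ and a rule producing [d] before the GEN suffix would wrongly predict alternation here too.
So /d/ is underlying, and a rule of word-final obstruent devoicing — voiced obstruents become voiceless word-finally — gives [t].

/d/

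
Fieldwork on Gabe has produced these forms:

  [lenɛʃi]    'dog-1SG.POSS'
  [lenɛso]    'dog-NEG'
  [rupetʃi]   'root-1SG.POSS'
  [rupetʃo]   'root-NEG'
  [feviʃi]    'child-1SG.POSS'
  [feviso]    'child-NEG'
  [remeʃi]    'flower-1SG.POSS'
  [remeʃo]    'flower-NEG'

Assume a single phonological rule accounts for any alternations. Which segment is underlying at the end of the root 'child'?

/s/

The stem for 'child' ends in [ʃ] in [feviʃi] but [s] in [feviso].
The stem 'flower' ([remeʃi], [remeʃo]) shows [ʃ] unchanged in both environments, so [ʃ] cannot be basic with [s] derived before the NEG suffix.
Therefore /s/ is basic and [ʃ] is derived by palatalization before a front vowel (/s/ becomes palato-alveolar [ʃ] before a front vowel).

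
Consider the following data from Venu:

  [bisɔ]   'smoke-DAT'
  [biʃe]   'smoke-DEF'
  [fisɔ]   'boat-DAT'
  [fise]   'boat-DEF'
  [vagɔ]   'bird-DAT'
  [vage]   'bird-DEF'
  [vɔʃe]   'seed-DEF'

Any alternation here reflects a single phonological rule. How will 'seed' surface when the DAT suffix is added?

[vɔsɔ]

'smoke' shows [s] ~ [ʃ] at the end of the stem ([bisɔ] vs [biʃe]).
The stem 'boat' ([fisɔ], [fise]) shows [s] unchanged in both environments, so [s] cannot be basic with [ʃ] derived before the DEF suffix.
So /ʃ/ is underlying, and a rule of depalatalization — palato-alveolar /ʃ/ becomes [s] when no front vowel follows — gives [s].
From [vɔʃe] the stem 'seed' is /vɔʃ/; when no front vowel follows this yields [vɔsɔ].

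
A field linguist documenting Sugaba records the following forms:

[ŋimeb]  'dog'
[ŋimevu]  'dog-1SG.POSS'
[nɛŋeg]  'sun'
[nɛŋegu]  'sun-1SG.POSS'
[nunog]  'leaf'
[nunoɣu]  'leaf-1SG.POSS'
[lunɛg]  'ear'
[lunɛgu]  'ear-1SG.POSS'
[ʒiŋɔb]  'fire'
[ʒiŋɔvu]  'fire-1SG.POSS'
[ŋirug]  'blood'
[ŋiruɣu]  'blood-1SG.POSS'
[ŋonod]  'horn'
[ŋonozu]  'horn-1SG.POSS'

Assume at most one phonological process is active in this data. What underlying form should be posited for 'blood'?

The stem for 'blood' ends in [g] in [ŋirug] but [ɣ] in [ŋiruɣu].
But 'ear' keeps [g] in both environments ([lunɛg], [lunɛgu]), so there is no rule changing /g/ to [ɣ] before the 1SG.POSS suffix.
So /ɣ/ is underlying, and a rule of word-final hardening — voiced fricatives become stops word-finally — gives [g].

/ŋiruɣ/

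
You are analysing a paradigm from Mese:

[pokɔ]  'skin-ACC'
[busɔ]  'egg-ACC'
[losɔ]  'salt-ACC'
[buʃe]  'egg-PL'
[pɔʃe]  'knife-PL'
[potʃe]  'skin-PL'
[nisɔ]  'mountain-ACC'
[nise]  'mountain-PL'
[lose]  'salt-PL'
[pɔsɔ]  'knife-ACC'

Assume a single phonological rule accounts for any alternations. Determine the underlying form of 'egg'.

/buʃ/

In [busɔ] and [buʃe] the final segment of 'egg' alternates: [s] ~ [ʃ].
The stem 'mountain' ([nisɔ], [nise]) shows [s] unchanged in both environments, so [s] cannot be basic with [ʃ] derived before the PL suffix.
The alternation reflects depalatalization: palato-alveolar /tʃ/ and /ʃ/ become [k] and [s] when no front vowel follows. /ʃ/ is underlying.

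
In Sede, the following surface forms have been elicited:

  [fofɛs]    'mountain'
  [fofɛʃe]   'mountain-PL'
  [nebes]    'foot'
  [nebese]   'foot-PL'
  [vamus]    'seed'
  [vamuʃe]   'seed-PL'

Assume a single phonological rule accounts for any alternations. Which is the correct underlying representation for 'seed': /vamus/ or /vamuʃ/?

The root 'seed' surfaces as [vamus] and [vamuʃe], with a stem-final [s] ~ [ʃ] alternation.
But 'foot' keeps [s] in both environments ([nebes], [nebese]), so there is no rule changing /s/ to [ʃ] before the PL suffix.
The underlying segment must be /ʃ/; palato-alveolar /ʃ/ becomes [s] when no front vowel follows, yielding [s] there.

/vamuʃ/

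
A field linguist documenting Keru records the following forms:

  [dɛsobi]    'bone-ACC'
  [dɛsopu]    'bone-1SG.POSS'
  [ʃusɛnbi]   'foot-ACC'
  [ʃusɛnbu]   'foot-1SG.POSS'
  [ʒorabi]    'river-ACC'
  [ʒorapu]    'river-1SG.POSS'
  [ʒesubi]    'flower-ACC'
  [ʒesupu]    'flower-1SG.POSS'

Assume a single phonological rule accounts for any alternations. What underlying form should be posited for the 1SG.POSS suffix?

/-pu/

The 1SG.POSS suffix surfaces as [-bu] and [-pu], depending on the final segment of the stem.
By contrast the ACC suffix keeps its initial [b] throughout — that segment must be underlying.
The 1SG.POSS suffix is therefore /-pu/ underlyingly, with post-nasal voicing: voiceless stops become voiced after a nasal.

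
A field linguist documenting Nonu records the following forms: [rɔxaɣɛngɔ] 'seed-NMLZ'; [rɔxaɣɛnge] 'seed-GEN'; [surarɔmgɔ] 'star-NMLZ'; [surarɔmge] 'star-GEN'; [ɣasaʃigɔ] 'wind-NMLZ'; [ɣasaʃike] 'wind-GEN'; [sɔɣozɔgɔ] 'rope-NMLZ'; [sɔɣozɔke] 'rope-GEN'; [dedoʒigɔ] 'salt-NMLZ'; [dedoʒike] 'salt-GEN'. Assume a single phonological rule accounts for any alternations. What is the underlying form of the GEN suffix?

The GEN morpheme has two allomorphs, [-ge] and [-ke].
The NMLZ suffix, which begins with [g], is invariant after every stem; so [g] is not altered by any rule here.
So the underlying form is /-ke/, and voiceless stops become voiced after a nasal.

/-ke/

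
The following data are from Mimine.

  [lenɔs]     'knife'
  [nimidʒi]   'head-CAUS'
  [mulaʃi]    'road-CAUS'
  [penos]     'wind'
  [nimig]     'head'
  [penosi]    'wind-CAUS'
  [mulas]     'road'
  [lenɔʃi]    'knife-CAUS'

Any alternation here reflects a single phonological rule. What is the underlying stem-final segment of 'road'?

/ʃ/

In [mulas] and [mulaʃi] the final segment of 'road' alternates: [s] ~ [ʃ].
But 'wind' keeps [s] in both environments ([penos], [penosi]), so there is no rule changing /s/ to [ʃ] before the CAUS suffix.
The alternation reflects depalatalization: palato-alveolar /dʒ/ and /ʃ/ become [g] and [s] when no front vowel follows. /ʃ/ is underlying.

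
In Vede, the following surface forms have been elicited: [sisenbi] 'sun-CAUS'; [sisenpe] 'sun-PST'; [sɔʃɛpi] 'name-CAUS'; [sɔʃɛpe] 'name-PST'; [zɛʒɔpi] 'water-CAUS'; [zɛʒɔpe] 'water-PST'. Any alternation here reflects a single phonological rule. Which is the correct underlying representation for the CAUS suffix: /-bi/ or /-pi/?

/-bi/

The CAUS morpheme has two allomorphs, [-bi] and [-pi].
By contrast the PST suffix keeps its initial [p] throughout — that segment must be underlying.
So the underlying form is /-bi/, and voiced stops become voiceless after a vowel.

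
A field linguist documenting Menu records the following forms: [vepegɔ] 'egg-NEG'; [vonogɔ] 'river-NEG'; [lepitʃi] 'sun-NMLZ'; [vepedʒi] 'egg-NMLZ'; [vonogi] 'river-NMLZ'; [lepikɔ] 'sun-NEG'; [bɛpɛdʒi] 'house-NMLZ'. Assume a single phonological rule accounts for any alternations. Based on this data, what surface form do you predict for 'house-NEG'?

[bɛpɛgɔ]

The root 'egg' surfaces as [vepegɔ] and [vepedʒi], with a stem-final [g] ~ [dʒ] alternation.
But 'river' keeps [g] in both environments ([vonogɔ], [vonogi]), so there is no rule changing /g/ to [dʒ] before the NMLZ suffix.
Therefore /dʒ/ is basic and [g] is derived by depalatalization (palato-alveolar /tʃ/ and /dʒ/ become [k] and [g] when no front vowel follows).
From [bɛpɛdʒi] the stem 'house' is /bɛpɛdʒ/; when no front vowel follows this yields [bɛpɛgɔ].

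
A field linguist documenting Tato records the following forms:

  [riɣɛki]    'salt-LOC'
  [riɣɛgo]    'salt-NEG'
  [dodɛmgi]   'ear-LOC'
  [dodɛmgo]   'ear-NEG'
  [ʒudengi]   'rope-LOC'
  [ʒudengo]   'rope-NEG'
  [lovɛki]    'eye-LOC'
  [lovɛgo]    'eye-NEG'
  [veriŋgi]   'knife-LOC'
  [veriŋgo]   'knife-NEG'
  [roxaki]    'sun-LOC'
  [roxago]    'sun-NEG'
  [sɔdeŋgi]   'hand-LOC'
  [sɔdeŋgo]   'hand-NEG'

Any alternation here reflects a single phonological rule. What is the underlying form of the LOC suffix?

/-ki/

The LOC morpheme has two allomorphs, [-gi] and [-ki].
By contrast the NEG suffix keeps its initial [g] throughout — that segment must be underlying.
The LOC suffix is therefore /-ki/ underlyingly, with post-nasal voicing: voiceless stops become voiced after a nasal.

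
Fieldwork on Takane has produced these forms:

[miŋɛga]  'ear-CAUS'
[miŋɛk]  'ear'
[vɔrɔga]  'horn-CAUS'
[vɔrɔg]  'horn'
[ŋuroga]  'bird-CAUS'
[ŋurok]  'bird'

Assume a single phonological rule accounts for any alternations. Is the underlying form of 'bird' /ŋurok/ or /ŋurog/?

/ŋurok/

The root 'bird' surfaces as [ŋuroga] and [ŋurok], with a stem-final [g] ~ [k] alternation.
If /g/ were underlying and a rule turned it into [k] in isolation, 'horn' would also alternate; but it has [g] in both [vɔrɔga] and [vɔrɔg].
Therefore /k/ is basic and [g] is derived by intervocalic voicing (voiceless stops become voiced between vowels).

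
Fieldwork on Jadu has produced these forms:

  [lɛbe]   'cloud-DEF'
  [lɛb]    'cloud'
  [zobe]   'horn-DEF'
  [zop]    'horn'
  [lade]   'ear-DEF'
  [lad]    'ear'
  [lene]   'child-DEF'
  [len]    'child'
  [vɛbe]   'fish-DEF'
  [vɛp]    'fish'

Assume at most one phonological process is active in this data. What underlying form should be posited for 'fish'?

/vɛp/

'fish' shows [b] ~ [p] at the end of the stem ([vɛbe] vs [vɛp]).
Compare 'cloud', with invariant [b] in [lɛbe] and [lɛb]: an analysis with underlying /b/ and a rule producing [p] in isolation would wrongly predict alternation here too.
The alternation reflects intervocalic voicing: voiceless stops become voiced between vowels. /p/ is underlying.
Hence 'fish' is /vɛp/ underlyingly.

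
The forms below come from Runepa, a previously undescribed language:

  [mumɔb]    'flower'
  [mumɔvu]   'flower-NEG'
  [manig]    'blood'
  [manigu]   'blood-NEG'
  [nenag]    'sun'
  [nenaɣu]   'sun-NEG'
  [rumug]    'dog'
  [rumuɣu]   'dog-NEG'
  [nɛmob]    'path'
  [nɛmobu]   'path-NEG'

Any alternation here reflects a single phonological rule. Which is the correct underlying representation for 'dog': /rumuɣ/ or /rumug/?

The stem for 'dog' ends in [g] in [rumug] but [ɣ] in [rumuɣu].
Compare 'blood', with invariant [g] in [manig] and [manigu]: an analysis with underlying /g/ and a rule producing [ɣ] before the NEG suffix would wrongly predict alternation here too.
So /ɣ/ is underlying, and a rule of word-final hardening — voiced fricatives become stops word-finally — gives [g].

/rumuɣ/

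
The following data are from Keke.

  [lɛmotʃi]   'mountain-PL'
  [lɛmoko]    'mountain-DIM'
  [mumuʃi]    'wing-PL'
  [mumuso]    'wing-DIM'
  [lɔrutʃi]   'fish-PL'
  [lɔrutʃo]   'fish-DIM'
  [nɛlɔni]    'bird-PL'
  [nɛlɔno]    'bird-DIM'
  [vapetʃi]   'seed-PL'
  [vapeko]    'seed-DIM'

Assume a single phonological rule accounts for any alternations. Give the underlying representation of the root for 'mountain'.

The stem for 'mountain' ends in [tʃ] in [lɛmotʃi] but [k] in [lɛmoko].
The stem 'fish' ([lɔrutʃi], [lɔrutʃo]) shows [tʃ] unchanged in both environments, so [tʃ] cannot be basic with [k] derived before the DIM suffix.
So /k/ is underlying, and a rule of palatalization before a front vowel — /k/ and /s/ become palato-alveolar [tʃ] and [ʃ] before a front vowel — gives [tʃ].
So 'mountain' = /lɛmok/.

/lɛmok/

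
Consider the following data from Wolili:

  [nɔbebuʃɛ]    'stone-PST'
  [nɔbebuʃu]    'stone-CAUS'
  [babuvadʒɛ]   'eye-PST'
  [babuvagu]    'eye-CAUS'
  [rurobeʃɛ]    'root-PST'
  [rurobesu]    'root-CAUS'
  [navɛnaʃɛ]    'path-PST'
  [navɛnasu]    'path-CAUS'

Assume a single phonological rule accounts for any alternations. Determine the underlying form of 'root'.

The root 'root' surfaces as [rurobeʃɛ] and [rurobesu], with a stem-final [ʃ] ~ [s] alternation.
Compare 'stone', with invariant [ʃ] in [nɔbebuʃɛ] and [nɔbebuʃu]: an analysis with underlying /ʃ/ and a rule producing [s] before the CAUS suffix would wrongly predict alternation here too.
The alternation reflects palatalization before a front vowel: /g/ and /s/ become palato-alveolar [dʒ] and [ʃ] before a front vowel. /s/ is underlying.
Hence 'root' is /rurobes/ underlyingly.

/rurobes/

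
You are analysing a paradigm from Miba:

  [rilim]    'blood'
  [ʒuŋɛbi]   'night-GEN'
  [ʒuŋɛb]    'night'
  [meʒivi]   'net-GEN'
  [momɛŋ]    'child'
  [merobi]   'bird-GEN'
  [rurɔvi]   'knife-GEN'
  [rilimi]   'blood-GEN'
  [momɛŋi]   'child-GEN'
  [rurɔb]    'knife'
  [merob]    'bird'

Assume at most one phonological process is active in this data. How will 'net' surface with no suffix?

'knife' shows [b] ~ [v] at the end of the stem ([rurɔb] vs [rurɔvi]).
But 'night' keeps [b] in both environments ([ʒuŋɛb], [ʒuŋɛbi]), so there is no rule changing /b/ to [v] before the GEN suffix.
So /v/ is underlying, and a rule of word-final hardening — voiced fricatives become stops word-finally — gives [b].
From [meʒivi] the stem 'net' is /meʒiv/; word-finally this yields [meʒib].

[meʒib]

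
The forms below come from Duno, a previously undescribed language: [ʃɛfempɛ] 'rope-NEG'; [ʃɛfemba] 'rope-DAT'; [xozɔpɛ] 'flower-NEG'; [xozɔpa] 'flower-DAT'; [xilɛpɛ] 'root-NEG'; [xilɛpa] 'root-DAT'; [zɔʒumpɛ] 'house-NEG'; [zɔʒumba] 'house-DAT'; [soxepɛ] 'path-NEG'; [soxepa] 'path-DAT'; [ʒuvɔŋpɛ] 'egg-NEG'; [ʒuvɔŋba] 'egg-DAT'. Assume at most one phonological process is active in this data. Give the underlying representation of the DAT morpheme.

The DAT morpheme has two allomorphs, [-ba] and [-pa].
The NEG suffix, which begins with [p], is invariant after every stem; so [p] is not altered by any rule here.
The DAT suffix is therefore /-ba/ underlyingly, with post-vocalic devoicing: voiced stops become voiceless after a vowel.

/-ba/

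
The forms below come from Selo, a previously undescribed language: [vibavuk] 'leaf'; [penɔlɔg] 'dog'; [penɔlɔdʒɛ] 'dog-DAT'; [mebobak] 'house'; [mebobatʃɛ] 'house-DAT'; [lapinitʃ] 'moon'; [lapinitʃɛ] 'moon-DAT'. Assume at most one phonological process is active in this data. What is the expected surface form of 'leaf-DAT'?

The root 'house' surfaces as [mebobak] and [mebobatʃɛ], with a stem-final [k] ~ [tʃ] alternation.
Compare 'moon', with invariant [tʃ] in [lapinitʃ] and [lapinitʃɛ]: an analysis with underlying /tʃ/ and a rule producing [k] in isolation would wrongly predict alternation here too.
So /k/ is underlying, and a rule of palatalization before a front vowel — /k/ and /g/ become palato-alveolar [tʃ] and [dʒ] before a front vowel — gives [tʃ].
The one attested form of 'leaf', [vibavuk], shows underlying /vibavuk/. Applying the same rule before a front vowel gives [vibavutʃɛ].

[vibavutʃɛ]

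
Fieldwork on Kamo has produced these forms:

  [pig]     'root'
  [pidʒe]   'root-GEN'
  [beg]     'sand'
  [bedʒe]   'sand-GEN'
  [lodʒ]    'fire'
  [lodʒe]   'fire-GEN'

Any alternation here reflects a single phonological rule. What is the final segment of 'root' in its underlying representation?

/g/

The stem for 'root' ends in [g] in [pig] but [dʒ] in [pidʒe].
Compare 'fire', with invariant [dʒ] in [lodʒ] and [lodʒe]: an analysis with underlying /dʒ/ and a rule producing [g] in isolation would wrongly predict alternation here too.
The alternation reflects palatalization before a front vowel: /g/ becomes palato-alveolar [dʒ] before a front vowel. /g/ is underlying.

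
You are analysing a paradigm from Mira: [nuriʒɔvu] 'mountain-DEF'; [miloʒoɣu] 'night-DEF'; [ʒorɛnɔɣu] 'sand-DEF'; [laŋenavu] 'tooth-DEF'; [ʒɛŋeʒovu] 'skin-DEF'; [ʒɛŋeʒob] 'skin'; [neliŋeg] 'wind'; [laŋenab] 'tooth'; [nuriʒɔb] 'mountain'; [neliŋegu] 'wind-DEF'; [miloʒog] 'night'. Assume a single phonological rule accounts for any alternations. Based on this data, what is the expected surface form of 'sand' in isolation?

[ʒorɛnɔg]

The root 'night' surfaces as [miloʒoɣu] and [miloʒog], with a stem-final [ɣ] ~ [g] alternation.
The stem 'wind' ([neliŋegu], [neliŋeg]) shows [g] unchanged in both environments, so [g] cannot be basic with [ɣ] derived before the DEF suffix.
Therefore /ɣ/ is basic and [g] is derived by word-final hardening (voiced fricatives become stops word-finally).
From [ʒorɛnɔɣu] the stem 'sand' is /ʒorɛnɔɣ/; word-finally this yields [ʒorɛnɔg].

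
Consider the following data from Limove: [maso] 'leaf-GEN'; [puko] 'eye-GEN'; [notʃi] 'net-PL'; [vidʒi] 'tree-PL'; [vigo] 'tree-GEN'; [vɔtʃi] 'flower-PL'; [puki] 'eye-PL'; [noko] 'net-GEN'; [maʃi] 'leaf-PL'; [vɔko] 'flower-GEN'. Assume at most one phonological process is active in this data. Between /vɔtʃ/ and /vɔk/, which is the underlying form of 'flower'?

/vɔtʃ/

The root 'flower' surfaces as [vɔtʃi] and [vɔko], with a stem-final [tʃ] ~ [k] alternation.
The stem 'eye' ([puki], [puko]) shows [k] unchanged in both environments, so [k] cannot be basic with [tʃ] derived before the PL suffix.
The alternation reflects depalatalization: palato-alveolar /tʃ/, /dʒ/ and /ʃ/ become [k], [g] and [s] when no front vowel follows. /tʃ/ is underlying.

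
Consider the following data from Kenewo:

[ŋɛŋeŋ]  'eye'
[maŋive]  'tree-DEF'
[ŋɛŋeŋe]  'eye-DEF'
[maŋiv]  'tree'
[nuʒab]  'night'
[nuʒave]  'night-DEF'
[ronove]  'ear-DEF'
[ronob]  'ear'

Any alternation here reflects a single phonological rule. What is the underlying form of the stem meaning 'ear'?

'ear' shows [v] ~ [b] at the end of the stem ([ronove] vs [ronob]).
But 'tree' keeps [v] in both environments ([maŋive], [maŋiv]), so there is no rule changing /v/ to [b] in isolation.
The underlying segment must be /b/; voiced stops become fricatives between vowels, yielding [v] there.
So 'ear' = /ronob/.

/ronob/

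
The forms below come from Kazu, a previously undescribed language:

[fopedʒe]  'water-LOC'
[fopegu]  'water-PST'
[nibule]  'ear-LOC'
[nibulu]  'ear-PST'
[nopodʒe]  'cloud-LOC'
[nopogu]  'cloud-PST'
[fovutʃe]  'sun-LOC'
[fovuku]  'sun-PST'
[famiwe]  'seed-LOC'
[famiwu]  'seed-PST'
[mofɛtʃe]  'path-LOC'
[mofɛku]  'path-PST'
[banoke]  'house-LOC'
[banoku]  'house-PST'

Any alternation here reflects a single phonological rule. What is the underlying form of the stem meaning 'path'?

/mofɛtʃ/

'path' shows [tʃ] ~ [k] at the end of the stem ([mofɛtʃe] vs [mofɛku]).
But 'house' keeps [k] in both environments ([banoke], [banoku]), so there is no rule changing /k/ to [tʃ] before the LOC suffix.
The underlying segment must be /tʃ/; palato-alveolar /tʃ/ and /dʒ/ become [k] and [g] when no front vowel follows, yielding [k] there.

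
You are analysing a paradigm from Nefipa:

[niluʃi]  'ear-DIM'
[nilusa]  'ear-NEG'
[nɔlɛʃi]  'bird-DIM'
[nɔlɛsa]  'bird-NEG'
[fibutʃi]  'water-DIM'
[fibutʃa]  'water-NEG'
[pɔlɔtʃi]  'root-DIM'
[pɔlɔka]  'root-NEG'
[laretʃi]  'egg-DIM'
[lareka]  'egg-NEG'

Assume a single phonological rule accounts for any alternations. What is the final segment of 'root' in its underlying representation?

In [pɔlɔtʃi] and [pɔlɔka] the final segment of 'root' alternates: [tʃ] ~ [k].
The stem 'water' ([fibutʃi], [fibutʃa]) shows [tʃ] unchanged in both environments, so [tʃ] cannot be basic with [k] derived before the NEG suffix.
So /k/ is underlying, and a rule of palatalization before a front vowel — /k/ and /s/ become palato-alveolar [tʃ] and [ʃ] before a front vowel — gives [tʃ].

/k/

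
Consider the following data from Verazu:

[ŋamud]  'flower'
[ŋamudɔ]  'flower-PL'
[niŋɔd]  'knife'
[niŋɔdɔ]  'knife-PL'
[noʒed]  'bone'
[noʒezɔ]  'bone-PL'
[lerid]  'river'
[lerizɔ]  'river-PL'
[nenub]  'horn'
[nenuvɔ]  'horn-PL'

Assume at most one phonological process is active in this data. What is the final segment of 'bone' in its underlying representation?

The root 'bone' surfaces as [noʒed] and [noʒezɔ], with a stem-final [d] ~ [z] alternation.
The stem 'knife' ([niŋɔd], [niŋɔdɔ]) shows [d] unchanged in both environments, so [d] cannot be basic with [z] derived before the PL suffix.
So /z/ is underlying, and a rule of word-final hardening — voiced fricatives become stops word-finally — gives [d].

/z/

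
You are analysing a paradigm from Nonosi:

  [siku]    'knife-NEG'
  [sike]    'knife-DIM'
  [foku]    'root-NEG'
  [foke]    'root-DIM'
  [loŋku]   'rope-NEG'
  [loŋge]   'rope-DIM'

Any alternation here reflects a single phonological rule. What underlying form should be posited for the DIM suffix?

/-ge/

The DIM suffix surfaces as [-ge] and [-ke], depending on the final segment of the stem.
The NEG suffix, which begins with [k], is invariant after every stem; so [k] is not altered by any rule here.
So the underlying form is /-ge/, and voiced stops become voiceless after a vowel.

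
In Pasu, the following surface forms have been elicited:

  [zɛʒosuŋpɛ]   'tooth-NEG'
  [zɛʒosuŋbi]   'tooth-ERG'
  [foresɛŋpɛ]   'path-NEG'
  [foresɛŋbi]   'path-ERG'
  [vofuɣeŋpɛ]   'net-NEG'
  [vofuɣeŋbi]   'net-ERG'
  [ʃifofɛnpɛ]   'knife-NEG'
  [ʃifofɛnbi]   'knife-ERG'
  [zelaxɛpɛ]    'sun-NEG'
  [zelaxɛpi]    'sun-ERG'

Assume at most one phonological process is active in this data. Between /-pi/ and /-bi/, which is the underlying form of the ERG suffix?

The ERG morpheme has two allomorphs, [-bi] and [-pi].
By contrast the NEG suffix keeps its initial [p] throughout — that segment must be underlying.
The ERG suffix is therefore /-bi/ underlyingly, with post-vocalic devoicing: voiced stops become voiceless after a vowel.

/-bi/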